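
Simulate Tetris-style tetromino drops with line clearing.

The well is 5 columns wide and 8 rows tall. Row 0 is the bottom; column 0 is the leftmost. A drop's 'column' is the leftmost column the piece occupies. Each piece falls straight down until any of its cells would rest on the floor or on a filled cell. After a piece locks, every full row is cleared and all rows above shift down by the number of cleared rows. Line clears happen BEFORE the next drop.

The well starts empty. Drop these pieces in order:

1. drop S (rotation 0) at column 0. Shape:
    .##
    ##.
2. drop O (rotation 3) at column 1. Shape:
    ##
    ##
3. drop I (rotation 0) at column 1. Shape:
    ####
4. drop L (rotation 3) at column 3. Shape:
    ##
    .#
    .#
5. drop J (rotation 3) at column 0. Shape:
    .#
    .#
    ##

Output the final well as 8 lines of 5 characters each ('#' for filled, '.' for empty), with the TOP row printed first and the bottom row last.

Drop 1: S rot0 at col 0 lands with bottom-row=0; cleared 0 line(s) (total 0); column heights now [1 2 2 0 0], max=2
Drop 2: O rot3 at col 1 lands with bottom-row=2; cleared 0 line(s) (total 0); column heights now [1 4 4 0 0], max=4
Drop 3: I rot0 at col 1 lands with bottom-row=4; cleared 0 line(s) (total 0); column heights now [1 5 5 5 5], max=5
Drop 4: L rot3 at col 3 lands with bottom-row=5; cleared 0 line(s) (total 0); column heights now [1 5 5 8 8], max=8
Drop 5: J rot3 at col 0 lands with bottom-row=5; cleared 0 line(s) (total 0); column heights now [6 8 5 8 8], max=8

Answer: .#.##
.#..#
##..#
.####
.##..
.##..
.##..
##...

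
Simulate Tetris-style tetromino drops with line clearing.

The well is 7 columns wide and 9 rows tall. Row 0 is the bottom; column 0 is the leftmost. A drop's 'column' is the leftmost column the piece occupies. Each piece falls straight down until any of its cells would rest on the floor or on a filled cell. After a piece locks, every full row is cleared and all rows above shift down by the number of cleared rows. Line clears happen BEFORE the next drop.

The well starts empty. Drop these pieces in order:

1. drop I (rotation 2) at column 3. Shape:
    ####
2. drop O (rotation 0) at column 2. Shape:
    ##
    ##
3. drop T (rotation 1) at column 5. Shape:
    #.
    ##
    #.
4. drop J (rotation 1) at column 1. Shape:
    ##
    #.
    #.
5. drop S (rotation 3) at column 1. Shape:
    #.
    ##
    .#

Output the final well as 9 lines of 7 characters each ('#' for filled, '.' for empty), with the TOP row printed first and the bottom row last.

Answer: .......
.......
.#.....
.##....
..#....
.##..#.
.###.##
.###.#.
...####

Derivation:
Drop 1: I rot2 at col 3 lands with bottom-row=0; cleared 0 line(s) (total 0); column heights now [0 0 0 1 1 1 1], max=1
Drop 2: O rot0 at col 2 lands with bottom-row=1; cleared 0 line(s) (total 0); column heights now [0 0 3 3 1 1 1], max=3
Drop 3: T rot1 at col 5 lands with bottom-row=1; cleared 0 line(s) (total 0); column heights now [0 0 3 3 1 4 3], max=4
Drop 4: J rot1 at col 1 lands with bottom-row=1; cleared 0 line(s) (total 0); column heights now [0 4 4 3 1 4 3], max=4
Drop 5: S rot3 at col 1 lands with bottom-row=4; cleared 0 line(s) (total 0); column heights now [0 7 6 3 1 4 3], max=7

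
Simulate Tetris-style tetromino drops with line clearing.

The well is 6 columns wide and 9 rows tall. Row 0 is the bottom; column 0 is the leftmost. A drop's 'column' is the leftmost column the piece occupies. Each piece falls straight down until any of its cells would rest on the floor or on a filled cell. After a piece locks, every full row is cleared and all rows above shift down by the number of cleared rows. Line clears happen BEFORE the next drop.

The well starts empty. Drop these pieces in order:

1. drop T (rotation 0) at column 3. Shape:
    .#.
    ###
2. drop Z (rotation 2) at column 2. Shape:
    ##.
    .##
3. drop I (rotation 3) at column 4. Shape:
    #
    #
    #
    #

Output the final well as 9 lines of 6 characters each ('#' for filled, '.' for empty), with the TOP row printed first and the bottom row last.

Answer: ......
......
....#.
....#.
....#.
..###.
...##.
....#.
...###

Derivation:
Drop 1: T rot0 at col 3 lands with bottom-row=0; cleared 0 line(s) (total 0); column heights now [0 0 0 1 2 1], max=2
Drop 2: Z rot2 at col 2 lands with bottom-row=2; cleared 0 line(s) (total 0); column heights now [0 0 4 4 3 1], max=4
Drop 3: I rot3 at col 4 lands with bottom-row=3; cleared 0 line(s) (total 0); column heights now [0 0 4 4 7 1], max=7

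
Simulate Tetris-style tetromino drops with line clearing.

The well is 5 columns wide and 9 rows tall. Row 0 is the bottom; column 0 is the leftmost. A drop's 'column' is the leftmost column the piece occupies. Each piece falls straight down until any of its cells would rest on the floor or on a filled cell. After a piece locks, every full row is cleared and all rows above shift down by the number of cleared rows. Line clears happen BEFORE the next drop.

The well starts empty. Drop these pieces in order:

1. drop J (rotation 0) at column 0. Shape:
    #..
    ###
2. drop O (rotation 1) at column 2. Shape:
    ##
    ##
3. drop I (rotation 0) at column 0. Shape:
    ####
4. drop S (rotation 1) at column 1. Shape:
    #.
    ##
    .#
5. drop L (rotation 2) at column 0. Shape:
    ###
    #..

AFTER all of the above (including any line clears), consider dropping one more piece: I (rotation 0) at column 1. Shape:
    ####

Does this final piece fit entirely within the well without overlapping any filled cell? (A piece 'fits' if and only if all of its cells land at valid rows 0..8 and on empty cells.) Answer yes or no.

Answer: yes

Derivation:
Drop 1: J rot0 at col 0 lands with bottom-row=0; cleared 0 line(s) (total 0); column heights now [2 1 1 0 0], max=2
Drop 2: O rot1 at col 2 lands with bottom-row=1; cleared 0 line(s) (total 0); column heights now [2 1 3 3 0], max=3
Drop 3: I rot0 at col 0 lands with bottom-row=3; cleared 0 line(s) (total 0); column heights now [4 4 4 4 0], max=4
Drop 4: S rot1 at col 1 lands with bottom-row=4; cleared 0 line(s) (total 0); column heights now [4 7 6 4 0], max=7
Drop 5: L rot2 at col 0 lands with bottom-row=6; cleared 0 line(s) (total 0); column heights now [8 8 8 4 0], max=8
Test piece I rot0 at col 1 (width 4): heights before test = [8 8 8 4 0]; fits = True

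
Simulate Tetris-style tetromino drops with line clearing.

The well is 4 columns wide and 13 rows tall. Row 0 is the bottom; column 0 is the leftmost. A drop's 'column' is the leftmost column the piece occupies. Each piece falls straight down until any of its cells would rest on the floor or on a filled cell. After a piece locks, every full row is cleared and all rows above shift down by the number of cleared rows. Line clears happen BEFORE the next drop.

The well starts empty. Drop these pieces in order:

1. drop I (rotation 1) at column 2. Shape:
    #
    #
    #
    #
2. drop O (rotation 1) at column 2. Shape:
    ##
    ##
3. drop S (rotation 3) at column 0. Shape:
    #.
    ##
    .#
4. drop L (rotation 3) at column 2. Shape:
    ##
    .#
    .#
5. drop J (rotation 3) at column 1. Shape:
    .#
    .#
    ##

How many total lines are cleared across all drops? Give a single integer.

Answer: 0

Derivation:
Drop 1: I rot1 at col 2 lands with bottom-row=0; cleared 0 line(s) (total 0); column heights now [0 0 4 0], max=4
Drop 2: O rot1 at col 2 lands with bottom-row=4; cleared 0 line(s) (total 0); column heights now [0 0 6 6], max=6
Drop 3: S rot3 at col 0 lands with bottom-row=0; cleared 0 line(s) (total 0); column heights now [3 2 6 6], max=6
Drop 4: L rot3 at col 2 lands with bottom-row=6; cleared 0 line(s) (total 0); column heights now [3 2 9 9], max=9
Drop 5: J rot3 at col 1 lands with bottom-row=9; cleared 0 line(s) (total 0); column heights now [3 10 12 9], max=12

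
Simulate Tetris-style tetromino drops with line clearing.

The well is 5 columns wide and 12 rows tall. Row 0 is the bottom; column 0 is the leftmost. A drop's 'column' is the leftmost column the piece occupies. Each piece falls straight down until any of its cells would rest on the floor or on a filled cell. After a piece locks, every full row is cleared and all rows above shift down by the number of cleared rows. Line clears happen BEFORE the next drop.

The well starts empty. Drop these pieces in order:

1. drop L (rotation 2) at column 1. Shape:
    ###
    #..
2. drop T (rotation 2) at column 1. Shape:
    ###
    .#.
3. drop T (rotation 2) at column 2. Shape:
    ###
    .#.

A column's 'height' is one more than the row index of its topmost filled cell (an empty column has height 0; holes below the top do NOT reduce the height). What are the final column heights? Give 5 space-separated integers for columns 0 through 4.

Drop 1: L rot2 at col 1 lands with bottom-row=0; cleared 0 line(s) (total 0); column heights now [0 2 2 2 0], max=2
Drop 2: T rot2 at col 1 lands with bottom-row=2; cleared 0 line(s) (total 0); column heights now [0 4 4 4 0], max=4
Drop 3: T rot2 at col 2 lands with bottom-row=4; cleared 0 line(s) (total 0); column heights now [0 4 6 6 6], max=6

Answer: 0 4 6 6 6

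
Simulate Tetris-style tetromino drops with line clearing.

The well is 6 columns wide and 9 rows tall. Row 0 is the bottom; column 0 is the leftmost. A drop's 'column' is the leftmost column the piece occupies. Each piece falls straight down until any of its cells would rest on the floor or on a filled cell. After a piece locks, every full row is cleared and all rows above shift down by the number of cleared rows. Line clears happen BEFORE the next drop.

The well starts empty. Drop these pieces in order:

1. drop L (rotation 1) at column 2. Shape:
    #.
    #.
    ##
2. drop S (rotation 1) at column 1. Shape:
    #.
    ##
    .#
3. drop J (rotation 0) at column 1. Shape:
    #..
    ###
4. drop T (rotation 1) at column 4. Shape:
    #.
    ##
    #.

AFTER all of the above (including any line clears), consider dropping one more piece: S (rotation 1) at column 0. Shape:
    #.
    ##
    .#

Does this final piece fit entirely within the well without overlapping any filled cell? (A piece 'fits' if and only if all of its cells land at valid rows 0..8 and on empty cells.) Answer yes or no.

Drop 1: L rot1 at col 2 lands with bottom-row=0; cleared 0 line(s) (total 0); column heights now [0 0 3 1 0 0], max=3
Drop 2: S rot1 at col 1 lands with bottom-row=3; cleared 0 line(s) (total 0); column heights now [0 6 5 1 0 0], max=6
Drop 3: J rot0 at col 1 lands with bottom-row=6; cleared 0 line(s) (total 0); column heights now [0 8 7 7 0 0], max=8
Drop 4: T rot1 at col 4 lands with bottom-row=0; cleared 0 line(s) (total 0); column heights now [0 8 7 7 3 2], max=8
Test piece S rot1 at col 0 (width 2): heights before test = [0 8 7 7 3 2]; fits = False

Answer: no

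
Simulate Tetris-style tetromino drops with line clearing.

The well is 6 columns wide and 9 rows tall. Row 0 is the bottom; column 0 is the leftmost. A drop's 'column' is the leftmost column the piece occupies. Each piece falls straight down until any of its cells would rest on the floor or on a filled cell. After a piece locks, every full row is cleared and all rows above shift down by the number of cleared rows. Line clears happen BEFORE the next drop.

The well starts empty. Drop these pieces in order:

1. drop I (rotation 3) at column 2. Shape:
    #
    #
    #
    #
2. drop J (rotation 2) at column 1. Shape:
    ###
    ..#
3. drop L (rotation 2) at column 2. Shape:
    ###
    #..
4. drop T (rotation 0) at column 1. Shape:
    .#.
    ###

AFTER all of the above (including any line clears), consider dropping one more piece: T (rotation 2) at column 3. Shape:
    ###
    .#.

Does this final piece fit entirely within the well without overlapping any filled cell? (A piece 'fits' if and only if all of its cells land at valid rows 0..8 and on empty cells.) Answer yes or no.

Answer: yes

Derivation:
Drop 1: I rot3 at col 2 lands with bottom-row=0; cleared 0 line(s) (total 0); column heights now [0 0 4 0 0 0], max=4
Drop 2: J rot2 at col 1 lands with bottom-row=3; cleared 0 line(s) (total 0); column heights now [0 5 5 5 0 0], max=5
Drop 3: L rot2 at col 2 lands with bottom-row=5; cleared 0 line(s) (total 0); column heights now [0 5 7 7 7 0], max=7
Drop 4: T rot0 at col 1 lands with bottom-row=7; cleared 0 line(s) (total 0); column heights now [0 8 9 8 7 0], max=9
Test piece T rot2 at col 3 (width 3): heights before test = [0 8 9 8 7 0]; fits = True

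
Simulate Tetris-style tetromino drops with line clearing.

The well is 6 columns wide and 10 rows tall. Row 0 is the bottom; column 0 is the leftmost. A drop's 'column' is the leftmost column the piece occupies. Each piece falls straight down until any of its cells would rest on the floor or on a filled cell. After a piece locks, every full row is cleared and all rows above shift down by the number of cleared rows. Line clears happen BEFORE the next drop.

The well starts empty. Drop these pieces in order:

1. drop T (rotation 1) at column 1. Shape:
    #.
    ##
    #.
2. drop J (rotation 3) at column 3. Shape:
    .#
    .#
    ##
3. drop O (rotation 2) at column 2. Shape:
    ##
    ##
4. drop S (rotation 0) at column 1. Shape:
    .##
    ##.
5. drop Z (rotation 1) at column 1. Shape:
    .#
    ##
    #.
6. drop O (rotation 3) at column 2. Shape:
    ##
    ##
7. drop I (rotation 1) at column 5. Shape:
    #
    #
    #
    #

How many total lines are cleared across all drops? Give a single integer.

Drop 1: T rot1 at col 1 lands with bottom-row=0; cleared 0 line(s) (total 0); column heights now [0 3 2 0 0 0], max=3
Drop 2: J rot3 at col 3 lands with bottom-row=0; cleared 0 line(s) (total 0); column heights now [0 3 2 1 3 0], max=3
Drop 3: O rot2 at col 2 lands with bottom-row=2; cleared 0 line(s) (total 0); column heights now [0 3 4 4 3 0], max=4
Drop 4: S rot0 at col 1 lands with bottom-row=4; cleared 0 line(s) (total 0); column heights now [0 5 6 6 3 0], max=6
Drop 5: Z rot1 at col 1 lands with bottom-row=5; cleared 0 line(s) (total 0); column heights now [0 7 8 6 3 0], max=8
Drop 6: O rot3 at col 2 lands with bottom-row=8; cleared 0 line(s) (total 0); column heights now [0 7 10 10 3 0], max=10
Drop 7: I rot1 at col 5 lands with bottom-row=0; cleared 0 line(s) (total 0); column heights now [0 7 10 10 3 4], max=10

Answer: 0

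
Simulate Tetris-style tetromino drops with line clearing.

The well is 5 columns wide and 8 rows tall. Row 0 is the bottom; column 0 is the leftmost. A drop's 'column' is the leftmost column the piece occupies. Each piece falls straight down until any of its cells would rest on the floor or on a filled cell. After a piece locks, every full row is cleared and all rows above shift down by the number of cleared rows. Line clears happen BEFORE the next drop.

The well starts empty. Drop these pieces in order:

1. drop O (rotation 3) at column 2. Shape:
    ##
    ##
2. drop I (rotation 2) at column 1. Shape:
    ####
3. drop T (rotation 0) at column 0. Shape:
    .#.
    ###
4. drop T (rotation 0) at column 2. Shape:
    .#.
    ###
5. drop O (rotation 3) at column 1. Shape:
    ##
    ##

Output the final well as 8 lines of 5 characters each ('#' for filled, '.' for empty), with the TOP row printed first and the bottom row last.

Drop 1: O rot3 at col 2 lands with bottom-row=0; cleared 0 line(s) (total 0); column heights now [0 0 2 2 0], max=2
Drop 2: I rot2 at col 1 lands with bottom-row=2; cleared 0 line(s) (total 0); column heights now [0 3 3 3 3], max=3
Drop 3: T rot0 at col 0 lands with bottom-row=3; cleared 0 line(s) (total 0); column heights now [4 5 4 3 3], max=5
Drop 4: T rot0 at col 2 lands with bottom-row=4; cleared 0 line(s) (total 0); column heights now [4 5 5 6 5], max=6
Drop 5: O rot3 at col 1 lands with bottom-row=5; cleared 0 line(s) (total 0); column heights now [4 7 7 6 5], max=7

Answer: .....
.##..
.###.
.####
###..
.####
..##.
..##.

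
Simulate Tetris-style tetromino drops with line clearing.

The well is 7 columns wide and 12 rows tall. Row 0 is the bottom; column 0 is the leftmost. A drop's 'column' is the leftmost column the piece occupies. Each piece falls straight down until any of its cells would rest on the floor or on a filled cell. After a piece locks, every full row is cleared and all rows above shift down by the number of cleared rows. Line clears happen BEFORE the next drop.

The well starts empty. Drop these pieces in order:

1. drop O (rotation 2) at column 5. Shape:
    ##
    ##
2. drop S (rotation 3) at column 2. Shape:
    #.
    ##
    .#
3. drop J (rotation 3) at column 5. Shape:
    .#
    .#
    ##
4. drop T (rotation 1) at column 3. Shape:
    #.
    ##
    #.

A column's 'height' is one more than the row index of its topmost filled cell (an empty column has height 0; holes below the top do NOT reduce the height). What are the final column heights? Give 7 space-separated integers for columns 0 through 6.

Answer: 0 0 3 5 4 3 5

Derivation:
Drop 1: O rot2 at col 5 lands with bottom-row=0; cleared 0 line(s) (total 0); column heights now [0 0 0 0 0 2 2], max=2
Drop 2: S rot3 at col 2 lands with bottom-row=0; cleared 0 line(s) (total 0); column heights now [0 0 3 2 0 2 2], max=3
Drop 3: J rot3 at col 5 lands with bottom-row=2; cleared 0 line(s) (total 0); column heights now [0 0 3 2 0 3 5], max=5
Drop 4: T rot1 at col 3 lands with bottom-row=2; cleared 0 line(s) (total 0); column heights now [0 0 3 5 4 3 5], max=5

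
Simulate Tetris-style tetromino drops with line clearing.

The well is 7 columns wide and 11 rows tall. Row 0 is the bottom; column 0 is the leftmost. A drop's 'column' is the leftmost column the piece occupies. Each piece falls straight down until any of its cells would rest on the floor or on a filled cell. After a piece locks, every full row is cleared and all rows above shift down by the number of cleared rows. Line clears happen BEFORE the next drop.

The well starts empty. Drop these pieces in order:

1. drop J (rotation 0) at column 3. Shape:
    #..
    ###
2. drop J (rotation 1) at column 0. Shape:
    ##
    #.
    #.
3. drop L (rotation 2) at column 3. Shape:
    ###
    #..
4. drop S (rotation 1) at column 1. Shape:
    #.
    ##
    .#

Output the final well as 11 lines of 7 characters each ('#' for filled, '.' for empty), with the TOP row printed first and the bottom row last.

Answer: .......
.......
.......
.......
.......
.......
.#.....
.#####.
####...
#..#...
#..###.

Derivation:
Drop 1: J rot0 at col 3 lands with bottom-row=0; cleared 0 line(s) (total 0); column heights now [0 0 0 2 1 1 0], max=2
Drop 2: J rot1 at col 0 lands with bottom-row=0; cleared 0 line(s) (total 0); column heights now [3 3 0 2 1 1 0], max=3
Drop 3: L rot2 at col 3 lands with bottom-row=2; cleared 0 line(s) (total 0); column heights now [3 3 0 4 4 4 0], max=4
Drop 4: S rot1 at col 1 lands with bottom-row=2; cleared 0 line(s) (total 0); column heights now [3 5 4 4 4 4 0], max=5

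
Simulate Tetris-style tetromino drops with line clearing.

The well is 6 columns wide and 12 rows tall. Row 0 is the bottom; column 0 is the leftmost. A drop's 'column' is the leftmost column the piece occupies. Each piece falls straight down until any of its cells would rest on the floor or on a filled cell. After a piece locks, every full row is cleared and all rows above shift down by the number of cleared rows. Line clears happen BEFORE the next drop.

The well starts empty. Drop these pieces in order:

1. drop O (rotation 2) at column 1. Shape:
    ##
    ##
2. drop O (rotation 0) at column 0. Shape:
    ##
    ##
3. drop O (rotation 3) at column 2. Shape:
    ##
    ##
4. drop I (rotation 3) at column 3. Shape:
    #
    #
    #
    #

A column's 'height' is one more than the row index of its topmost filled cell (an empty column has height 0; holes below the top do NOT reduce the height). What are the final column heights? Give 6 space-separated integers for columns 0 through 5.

Drop 1: O rot2 at col 1 lands with bottom-row=0; cleared 0 line(s) (total 0); column heights now [0 2 2 0 0 0], max=2
Drop 2: O rot0 at col 0 lands with bottom-row=2; cleared 0 line(s) (total 0); column heights now [4 4 2 0 0 0], max=4
Drop 3: O rot3 at col 2 lands with bottom-row=2; cleared 0 line(s) (total 0); column heights now [4 4 4 4 0 0], max=4
Drop 4: I rot3 at col 3 lands with bottom-row=4; cleared 0 line(s) (total 0); column heights now [4 4 4 8 0 0], max=8

Answer: 4 4 4 8 0 0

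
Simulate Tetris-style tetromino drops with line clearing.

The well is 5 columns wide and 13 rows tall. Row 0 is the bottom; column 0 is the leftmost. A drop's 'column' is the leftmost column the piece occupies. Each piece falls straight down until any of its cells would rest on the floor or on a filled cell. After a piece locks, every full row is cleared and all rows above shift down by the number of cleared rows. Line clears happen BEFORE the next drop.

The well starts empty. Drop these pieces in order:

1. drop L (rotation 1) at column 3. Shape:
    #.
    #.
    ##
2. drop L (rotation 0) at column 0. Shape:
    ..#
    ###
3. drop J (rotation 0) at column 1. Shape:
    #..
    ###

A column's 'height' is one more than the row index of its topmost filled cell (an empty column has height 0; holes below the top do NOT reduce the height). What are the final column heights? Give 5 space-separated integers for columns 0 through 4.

Drop 1: L rot1 at col 3 lands with bottom-row=0; cleared 0 line(s) (total 0); column heights now [0 0 0 3 1], max=3
Drop 2: L rot0 at col 0 lands with bottom-row=0; cleared 1 line(s) (total 1); column heights now [0 0 1 2 0], max=2
Drop 3: J rot0 at col 1 lands with bottom-row=2; cleared 0 line(s) (total 1); column heights now [0 4 3 3 0], max=4

Answer: 0 4 3 3 0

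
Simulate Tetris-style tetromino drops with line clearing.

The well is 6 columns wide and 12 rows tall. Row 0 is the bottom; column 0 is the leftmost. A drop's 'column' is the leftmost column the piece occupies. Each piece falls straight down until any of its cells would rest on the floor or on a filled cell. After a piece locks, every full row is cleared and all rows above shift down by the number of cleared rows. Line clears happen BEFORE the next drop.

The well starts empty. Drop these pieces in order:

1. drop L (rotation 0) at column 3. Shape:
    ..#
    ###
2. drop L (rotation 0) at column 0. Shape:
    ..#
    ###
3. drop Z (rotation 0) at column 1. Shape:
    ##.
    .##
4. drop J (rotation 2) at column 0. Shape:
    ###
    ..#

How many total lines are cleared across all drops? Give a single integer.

Drop 1: L rot0 at col 3 lands with bottom-row=0; cleared 0 line(s) (total 0); column heights now [0 0 0 1 1 2], max=2
Drop 2: L rot0 at col 0 lands with bottom-row=0; cleared 1 line(s) (total 1); column heights now [0 0 1 0 0 1], max=1
Drop 3: Z rot0 at col 1 lands with bottom-row=1; cleared 0 line(s) (total 1); column heights now [0 3 3 2 0 1], max=3
Drop 4: J rot2 at col 0 lands with bottom-row=3; cleared 0 line(s) (total 1); column heights now [5 5 5 2 0 1], max=5

Answer: 1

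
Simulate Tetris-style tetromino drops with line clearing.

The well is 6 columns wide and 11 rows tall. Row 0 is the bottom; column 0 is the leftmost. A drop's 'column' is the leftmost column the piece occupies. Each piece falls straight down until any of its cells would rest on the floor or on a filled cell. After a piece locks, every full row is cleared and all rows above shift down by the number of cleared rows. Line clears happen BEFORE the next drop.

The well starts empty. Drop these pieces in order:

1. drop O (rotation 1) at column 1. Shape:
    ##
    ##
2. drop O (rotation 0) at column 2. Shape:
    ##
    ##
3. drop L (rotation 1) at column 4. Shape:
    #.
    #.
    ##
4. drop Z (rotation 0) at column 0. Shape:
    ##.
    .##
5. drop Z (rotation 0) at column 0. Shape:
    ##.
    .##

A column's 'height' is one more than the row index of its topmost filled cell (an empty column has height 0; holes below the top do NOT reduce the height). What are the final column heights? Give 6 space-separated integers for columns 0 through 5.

Drop 1: O rot1 at col 1 lands with bottom-row=0; cleared 0 line(s) (total 0); column heights now [0 2 2 0 0 0], max=2
Drop 2: O rot0 at col 2 lands with bottom-row=2; cleared 0 line(s) (total 0); column heights now [0 2 4 4 0 0], max=4
Drop 3: L rot1 at col 4 lands with bottom-row=0; cleared 0 line(s) (total 0); column heights now [0 2 4 4 3 1], max=4
Drop 4: Z rot0 at col 0 lands with bottom-row=4; cleared 0 line(s) (total 0); column heights now [6 6 5 4 3 1], max=6
Drop 5: Z rot0 at col 0 lands with bottom-row=6; cleared 0 line(s) (total 0); column heights now [8 8 7 4 3 1], max=8

Answer: 8 8 7 4 3 1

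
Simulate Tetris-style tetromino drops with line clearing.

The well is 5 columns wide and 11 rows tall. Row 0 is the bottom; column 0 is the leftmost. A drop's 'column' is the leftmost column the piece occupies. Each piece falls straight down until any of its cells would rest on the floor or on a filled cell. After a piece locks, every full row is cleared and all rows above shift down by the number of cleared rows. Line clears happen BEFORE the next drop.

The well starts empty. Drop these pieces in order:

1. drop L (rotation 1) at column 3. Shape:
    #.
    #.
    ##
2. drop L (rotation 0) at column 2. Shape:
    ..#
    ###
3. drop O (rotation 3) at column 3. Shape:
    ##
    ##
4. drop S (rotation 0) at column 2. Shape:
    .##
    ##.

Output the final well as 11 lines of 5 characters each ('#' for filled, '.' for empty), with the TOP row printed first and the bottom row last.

Drop 1: L rot1 at col 3 lands with bottom-row=0; cleared 0 line(s) (total 0); column heights now [0 0 0 3 1], max=3
Drop 2: L rot0 at col 2 lands with bottom-row=3; cleared 0 line(s) (total 0); column heights now [0 0 4 4 5], max=5
Drop 3: O rot3 at col 3 lands with bottom-row=5; cleared 0 line(s) (total 0); column heights now [0 0 4 7 7], max=7
Drop 4: S rot0 at col 2 lands with bottom-row=7; cleared 0 line(s) (total 0); column heights now [0 0 8 9 9], max=9

Answer: .....
.....
...##
..##.
...##
...##
....#
..###
...#.
...#.
...##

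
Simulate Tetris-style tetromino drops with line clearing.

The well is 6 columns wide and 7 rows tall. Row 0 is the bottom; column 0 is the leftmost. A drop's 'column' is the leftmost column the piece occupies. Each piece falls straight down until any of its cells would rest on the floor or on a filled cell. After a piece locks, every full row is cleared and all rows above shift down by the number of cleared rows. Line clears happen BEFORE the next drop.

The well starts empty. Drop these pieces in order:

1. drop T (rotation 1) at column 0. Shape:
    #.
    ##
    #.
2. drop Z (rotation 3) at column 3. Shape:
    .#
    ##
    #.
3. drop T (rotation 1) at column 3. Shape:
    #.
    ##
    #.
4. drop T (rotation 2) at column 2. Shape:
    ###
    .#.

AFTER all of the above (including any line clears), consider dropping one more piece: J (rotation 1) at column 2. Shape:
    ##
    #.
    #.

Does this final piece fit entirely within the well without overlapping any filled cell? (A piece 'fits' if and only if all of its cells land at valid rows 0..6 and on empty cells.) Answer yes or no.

Answer: no

Derivation:
Drop 1: T rot1 at col 0 lands with bottom-row=0; cleared 0 line(s) (total 0); column heights now [3 2 0 0 0 0], max=3
Drop 2: Z rot3 at col 3 lands with bottom-row=0; cleared 0 line(s) (total 0); column heights now [3 2 0 2 3 0], max=3
Drop 3: T rot1 at col 3 lands with bottom-row=2; cleared 0 line(s) (total 0); column heights now [3 2 0 5 4 0], max=5
Drop 4: T rot2 at col 2 lands with bottom-row=5; cleared 0 line(s) (total 0); column heights now [3 2 7 7 7 0], max=7
Test piece J rot1 at col 2 (width 2): heights before test = [3 2 7 7 7 0]; fits = False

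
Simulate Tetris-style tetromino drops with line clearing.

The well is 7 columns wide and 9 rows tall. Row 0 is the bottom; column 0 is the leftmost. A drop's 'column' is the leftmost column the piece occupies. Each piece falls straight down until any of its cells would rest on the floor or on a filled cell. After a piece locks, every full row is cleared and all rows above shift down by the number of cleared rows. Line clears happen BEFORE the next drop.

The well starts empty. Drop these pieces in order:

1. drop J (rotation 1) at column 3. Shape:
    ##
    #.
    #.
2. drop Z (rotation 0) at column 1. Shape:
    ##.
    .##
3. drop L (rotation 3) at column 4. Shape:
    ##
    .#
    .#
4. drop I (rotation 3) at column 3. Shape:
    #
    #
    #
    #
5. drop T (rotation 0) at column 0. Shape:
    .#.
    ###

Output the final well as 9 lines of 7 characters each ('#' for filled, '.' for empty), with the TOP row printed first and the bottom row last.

Answer: .......
...#...
.#.#...
####...
.###...
..####.
...###.
...#.#.
...#...

Derivation:
Drop 1: J rot1 at col 3 lands with bottom-row=0; cleared 0 line(s) (total 0); column heights now [0 0 0 3 3 0 0], max=3
Drop 2: Z rot0 at col 1 lands with bottom-row=3; cleared 0 line(s) (total 0); column heights now [0 5 5 4 3 0 0], max=5
Drop 3: L rot3 at col 4 lands with bottom-row=1; cleared 0 line(s) (total 0); column heights now [0 5 5 4 4 4 0], max=5
Drop 4: I rot3 at col 3 lands with bottom-row=4; cleared 0 line(s) (total 0); column heights now [0 5 5 8 4 4 0], max=8
Drop 5: T rot0 at col 0 lands with bottom-row=5; cleared 0 line(s) (total 0); column heights now [6 7 6 8 4 4 0], max=8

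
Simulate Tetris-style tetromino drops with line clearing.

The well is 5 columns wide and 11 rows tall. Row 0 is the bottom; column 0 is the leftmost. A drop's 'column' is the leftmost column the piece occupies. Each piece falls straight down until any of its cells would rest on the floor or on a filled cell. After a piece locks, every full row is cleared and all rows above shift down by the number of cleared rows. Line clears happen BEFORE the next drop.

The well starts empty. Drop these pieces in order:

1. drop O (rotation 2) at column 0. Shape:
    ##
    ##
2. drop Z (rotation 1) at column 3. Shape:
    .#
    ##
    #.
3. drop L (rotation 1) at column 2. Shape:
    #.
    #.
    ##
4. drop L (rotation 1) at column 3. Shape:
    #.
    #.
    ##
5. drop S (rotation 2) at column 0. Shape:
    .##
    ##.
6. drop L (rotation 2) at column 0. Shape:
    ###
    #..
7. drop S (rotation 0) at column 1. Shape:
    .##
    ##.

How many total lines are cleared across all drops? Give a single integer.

Drop 1: O rot2 at col 0 lands with bottom-row=0; cleared 0 line(s) (total 0); column heights now [2 2 0 0 0], max=2
Drop 2: Z rot1 at col 3 lands with bottom-row=0; cleared 0 line(s) (total 0); column heights now [2 2 0 2 3], max=3
Drop 3: L rot1 at col 2 lands with bottom-row=2; cleared 0 line(s) (total 0); column heights now [2 2 5 3 3], max=5
Drop 4: L rot1 at col 3 lands with bottom-row=3; cleared 0 line(s) (total 0); column heights now [2 2 5 6 4], max=6
Drop 5: S rot2 at col 0 lands with bottom-row=4; cleared 0 line(s) (total 0); column heights now [5 6 6 6 4], max=6
Drop 6: L rot2 at col 0 lands with bottom-row=5; cleared 0 line(s) (total 0); column heights now [7 7 7 6 4], max=7
Drop 7: S rot0 at col 1 lands with bottom-row=7; cleared 0 line(s) (total 0); column heights now [7 8 9 9 4], max=9

Answer: 0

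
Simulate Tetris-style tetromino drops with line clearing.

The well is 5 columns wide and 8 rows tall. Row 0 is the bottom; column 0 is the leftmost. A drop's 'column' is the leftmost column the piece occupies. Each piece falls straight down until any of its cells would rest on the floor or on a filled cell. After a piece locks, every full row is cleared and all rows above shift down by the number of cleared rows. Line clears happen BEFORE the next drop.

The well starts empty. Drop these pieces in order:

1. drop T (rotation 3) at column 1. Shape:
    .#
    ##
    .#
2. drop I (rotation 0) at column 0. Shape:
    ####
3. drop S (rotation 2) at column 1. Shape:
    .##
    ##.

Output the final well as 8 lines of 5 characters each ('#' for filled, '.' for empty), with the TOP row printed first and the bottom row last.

Drop 1: T rot3 at col 1 lands with bottom-row=0; cleared 0 line(s) (total 0); column heights now [0 2 3 0 0], max=3
Drop 2: I rot0 at col 0 lands with bottom-row=3; cleared 0 line(s) (total 0); column heights now [4 4 4 4 0], max=4
Drop 3: S rot2 at col 1 lands with bottom-row=4; cleared 0 line(s) (total 0); column heights now [4 5 6 6 0], max=6

Answer: .....
.....
..##.
.##..
####.
..#..
.##..
..#..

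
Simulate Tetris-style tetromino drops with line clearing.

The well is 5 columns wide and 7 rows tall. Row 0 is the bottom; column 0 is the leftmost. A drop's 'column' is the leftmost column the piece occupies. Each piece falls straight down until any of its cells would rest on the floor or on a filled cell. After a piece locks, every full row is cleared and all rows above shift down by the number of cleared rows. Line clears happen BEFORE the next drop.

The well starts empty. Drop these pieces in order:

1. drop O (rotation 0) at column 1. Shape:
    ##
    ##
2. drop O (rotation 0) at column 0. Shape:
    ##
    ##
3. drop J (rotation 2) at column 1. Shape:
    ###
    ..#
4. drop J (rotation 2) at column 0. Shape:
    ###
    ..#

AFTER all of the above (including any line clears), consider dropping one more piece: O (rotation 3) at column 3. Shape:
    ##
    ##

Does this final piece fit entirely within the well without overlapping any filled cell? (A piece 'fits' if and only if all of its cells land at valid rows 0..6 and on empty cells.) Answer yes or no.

Drop 1: O rot0 at col 1 lands with bottom-row=0; cleared 0 line(s) (total 0); column heights now [0 2 2 0 0], max=2
Drop 2: O rot0 at col 0 lands with bottom-row=2; cleared 0 line(s) (total 0); column heights now [4 4 2 0 0], max=4
Drop 3: J rot2 at col 1 lands with bottom-row=3; cleared 0 line(s) (total 0); column heights now [4 5 5 5 0], max=5
Drop 4: J rot2 at col 0 lands with bottom-row=5; cleared 0 line(s) (total 0); column heights now [7 7 7 5 0], max=7
Test piece O rot3 at col 3 (width 2): heights before test = [7 7 7 5 0]; fits = True

Answer: yes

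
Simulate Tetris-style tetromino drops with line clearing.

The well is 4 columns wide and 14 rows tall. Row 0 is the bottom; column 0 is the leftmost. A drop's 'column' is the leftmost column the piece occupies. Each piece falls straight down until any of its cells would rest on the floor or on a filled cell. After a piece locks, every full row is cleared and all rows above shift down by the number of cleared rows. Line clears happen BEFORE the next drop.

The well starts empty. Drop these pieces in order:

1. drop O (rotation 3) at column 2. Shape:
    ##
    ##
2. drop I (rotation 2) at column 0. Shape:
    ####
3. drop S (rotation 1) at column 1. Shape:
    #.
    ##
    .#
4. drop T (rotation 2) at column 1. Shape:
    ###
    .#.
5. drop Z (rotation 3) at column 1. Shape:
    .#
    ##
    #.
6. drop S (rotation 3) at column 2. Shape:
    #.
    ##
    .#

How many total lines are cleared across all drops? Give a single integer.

Drop 1: O rot3 at col 2 lands with bottom-row=0; cleared 0 line(s) (total 0); column heights now [0 0 2 2], max=2
Drop 2: I rot2 at col 0 lands with bottom-row=2; cleared 1 line(s) (total 1); column heights now [0 0 2 2], max=2
Drop 3: S rot1 at col 1 lands with bottom-row=2; cleared 0 line(s) (total 1); column heights now [0 5 4 2], max=5
Drop 4: T rot2 at col 1 lands with bottom-row=4; cleared 0 line(s) (total 1); column heights now [0 6 6 6], max=6
Drop 5: Z rot3 at col 1 lands with bottom-row=6; cleared 0 line(s) (total 1); column heights now [0 8 9 6], max=9
Drop 6: S rot3 at col 2 lands with bottom-row=8; cleared 0 line(s) (total 1); column heights now [0 8 11 10], max=11

Answer: 1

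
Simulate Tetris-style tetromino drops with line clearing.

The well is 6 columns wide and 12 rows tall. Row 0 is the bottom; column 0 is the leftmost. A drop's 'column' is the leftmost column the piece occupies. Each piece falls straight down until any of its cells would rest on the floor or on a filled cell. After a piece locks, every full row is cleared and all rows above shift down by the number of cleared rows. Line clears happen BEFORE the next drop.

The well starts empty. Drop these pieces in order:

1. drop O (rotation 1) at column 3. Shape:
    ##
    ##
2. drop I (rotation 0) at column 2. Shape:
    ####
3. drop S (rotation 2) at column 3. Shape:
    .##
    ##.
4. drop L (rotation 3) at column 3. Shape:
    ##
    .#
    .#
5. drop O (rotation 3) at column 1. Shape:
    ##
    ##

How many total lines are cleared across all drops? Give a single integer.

Answer: 0

Derivation:
Drop 1: O rot1 at col 3 lands with bottom-row=0; cleared 0 line(s) (total 0); column heights now [0 0 0 2 2 0], max=2
Drop 2: I rot0 at col 2 lands with bottom-row=2; cleared 0 line(s) (total 0); column heights now [0 0 3 3 3 3], max=3
Drop 3: S rot2 at col 3 lands with bottom-row=3; cleared 0 line(s) (total 0); column heights now [0 0 3 4 5 5], max=5
Drop 4: L rot3 at col 3 lands with bottom-row=5; cleared 0 line(s) (total 0); column heights now [0 0 3 8 8 5], max=8
Drop 5: O rot3 at col 1 lands with bottom-row=3; cleared 0 line(s) (total 0); column heights now [0 5 5 8 8 5], max=8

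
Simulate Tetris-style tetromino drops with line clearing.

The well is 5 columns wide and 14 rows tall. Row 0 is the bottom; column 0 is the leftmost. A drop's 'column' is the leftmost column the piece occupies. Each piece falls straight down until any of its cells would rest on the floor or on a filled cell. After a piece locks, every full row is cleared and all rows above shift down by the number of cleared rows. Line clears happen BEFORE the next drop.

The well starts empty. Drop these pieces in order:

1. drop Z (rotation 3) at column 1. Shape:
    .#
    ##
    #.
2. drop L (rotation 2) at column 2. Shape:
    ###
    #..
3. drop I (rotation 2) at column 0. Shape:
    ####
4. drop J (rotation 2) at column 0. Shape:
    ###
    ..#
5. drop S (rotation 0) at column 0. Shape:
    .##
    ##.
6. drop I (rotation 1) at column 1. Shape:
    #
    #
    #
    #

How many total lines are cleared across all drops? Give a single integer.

Answer: 0

Derivation:
Drop 1: Z rot3 at col 1 lands with bottom-row=0; cleared 0 line(s) (total 0); column heights now [0 2 3 0 0], max=3
Drop 2: L rot2 at col 2 lands with bottom-row=3; cleared 0 line(s) (total 0); column heights now [0 2 5 5 5], max=5
Drop 3: I rot2 at col 0 lands with bottom-row=5; cleared 0 line(s) (total 0); column heights now [6 6 6 6 5], max=6
Drop 4: J rot2 at col 0 lands with bottom-row=6; cleared 0 line(s) (total 0); column heights now [8 8 8 6 5], max=8
Drop 5: S rot0 at col 0 lands with bottom-row=8; cleared 0 line(s) (total 0); column heights now [9 10 10 6 5], max=10
Drop 6: I rot1 at col 1 lands with bottom-row=10; cleared 0 line(s) (total 0); column heights now [9 14 10 6 5], max=14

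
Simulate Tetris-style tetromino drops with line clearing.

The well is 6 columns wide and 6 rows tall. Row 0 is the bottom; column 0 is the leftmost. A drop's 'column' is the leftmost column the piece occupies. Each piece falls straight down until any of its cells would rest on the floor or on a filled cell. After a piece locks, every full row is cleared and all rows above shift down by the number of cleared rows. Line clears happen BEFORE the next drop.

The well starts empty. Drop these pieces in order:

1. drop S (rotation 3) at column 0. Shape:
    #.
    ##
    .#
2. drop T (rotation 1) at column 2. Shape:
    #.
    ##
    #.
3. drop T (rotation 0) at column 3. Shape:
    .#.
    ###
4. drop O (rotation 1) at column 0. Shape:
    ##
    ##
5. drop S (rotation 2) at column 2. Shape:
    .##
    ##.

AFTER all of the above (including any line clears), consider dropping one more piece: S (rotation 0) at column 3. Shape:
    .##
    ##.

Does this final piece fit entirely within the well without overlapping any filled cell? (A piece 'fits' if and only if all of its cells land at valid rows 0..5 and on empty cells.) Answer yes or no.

Drop 1: S rot3 at col 0 lands with bottom-row=0; cleared 0 line(s) (total 0); column heights now [3 2 0 0 0 0], max=3
Drop 2: T rot1 at col 2 lands with bottom-row=0; cleared 0 line(s) (total 0); column heights now [3 2 3 2 0 0], max=3
Drop 3: T rot0 at col 3 lands with bottom-row=2; cleared 0 line(s) (total 0); column heights now [3 2 3 3 4 3], max=4
Drop 4: O rot1 at col 0 lands with bottom-row=3; cleared 0 line(s) (total 0); column heights now [5 5 3 3 4 3], max=5
Drop 5: S rot2 at col 2 lands with bottom-row=3; cleared 0 line(s) (total 0); column heights now [5 5 4 5 5 3], max=5
Test piece S rot0 at col 3 (width 3): heights before test = [5 5 4 5 5 3]; fits = False

Answer: no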